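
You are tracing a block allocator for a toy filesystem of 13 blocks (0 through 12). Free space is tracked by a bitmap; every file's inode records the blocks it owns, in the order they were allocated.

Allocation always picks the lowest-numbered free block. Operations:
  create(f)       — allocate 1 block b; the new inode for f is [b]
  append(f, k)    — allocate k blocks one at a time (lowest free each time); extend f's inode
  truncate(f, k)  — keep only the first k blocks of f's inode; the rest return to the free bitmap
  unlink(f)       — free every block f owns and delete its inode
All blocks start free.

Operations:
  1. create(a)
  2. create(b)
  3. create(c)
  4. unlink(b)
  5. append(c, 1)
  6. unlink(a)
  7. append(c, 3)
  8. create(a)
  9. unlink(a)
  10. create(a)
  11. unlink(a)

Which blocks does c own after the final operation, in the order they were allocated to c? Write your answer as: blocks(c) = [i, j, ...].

  1. create(a)  ⇒  F............  {a→[0]}
  2. create(b)  ⇒  FF...........  {a→[0]; b→[1]}
  3. create(c)  ⇒  FFF..........  {a→[0]; b→[1]; c→[2]}
  4. unlink(b)  ⇒  F.F..........  {a→[0]; c→[2]}
  5. append(c, 1)  ⇒  FFF..........  {a→[0]; c→[2, 1]}
  6. unlink(a)  ⇒  .FF..........  {c→[2, 1]}
  7. append(c, 3)  ⇒  FFFFF........  {c→[2, 1, 0, 3, 4]}
  8. create(a)  ⇒  FFFFFF.......  {a→[5]; c→[2, 1, 0, 3, 4]}
  9. unlink(a)  ⇒  FFFFF........  {c→[2, 1, 0, 3, 4]}
  10. create(a)  ⇒  FFFFFF.......  {a→[5]; c→[2, 1, 0, 3, 4]}
  11. unlink(a)  ⇒  FFFFF........  {c→[2, 1, 0, 3, 4]}

blocks(c) = [2, 1, 0, 3, 4]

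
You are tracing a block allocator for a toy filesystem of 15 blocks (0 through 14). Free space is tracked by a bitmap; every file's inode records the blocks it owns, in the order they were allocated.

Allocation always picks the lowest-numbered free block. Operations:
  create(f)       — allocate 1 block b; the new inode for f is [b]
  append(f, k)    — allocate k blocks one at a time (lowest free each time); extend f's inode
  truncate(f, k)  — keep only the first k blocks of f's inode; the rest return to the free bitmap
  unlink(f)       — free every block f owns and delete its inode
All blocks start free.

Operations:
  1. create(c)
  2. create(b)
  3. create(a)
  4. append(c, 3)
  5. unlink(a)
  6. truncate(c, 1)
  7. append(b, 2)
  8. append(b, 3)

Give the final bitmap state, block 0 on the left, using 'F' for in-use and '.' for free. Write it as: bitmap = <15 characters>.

after create(c) → c:[0]  free=[F..............]
after create(b) → b:[1], c:[0]  free=[FF.............]
after create(a) → a:[2], b:[1], c:[0]  free=[FFF............]
after append(c, 3) → a:[2], b:[1], c:[0, 3, 4, 5]  free=[FFFFFF.........]
after unlink(a) → b:[1], c:[0, 3, 4, 5]  free=[FF.FFF.........]
after truncate(c, 1) → b:[1], c:[0]  free=[FF.............]
after append(b, 2) → b:[1, 2, 3], c:[0]  free=[FFFF...........]
after append(b, 3) → b:[1, 2, 3, 4, 5, 6], c:[0]  free=[FFFFFFF........]

bitmap = FFFFFFF........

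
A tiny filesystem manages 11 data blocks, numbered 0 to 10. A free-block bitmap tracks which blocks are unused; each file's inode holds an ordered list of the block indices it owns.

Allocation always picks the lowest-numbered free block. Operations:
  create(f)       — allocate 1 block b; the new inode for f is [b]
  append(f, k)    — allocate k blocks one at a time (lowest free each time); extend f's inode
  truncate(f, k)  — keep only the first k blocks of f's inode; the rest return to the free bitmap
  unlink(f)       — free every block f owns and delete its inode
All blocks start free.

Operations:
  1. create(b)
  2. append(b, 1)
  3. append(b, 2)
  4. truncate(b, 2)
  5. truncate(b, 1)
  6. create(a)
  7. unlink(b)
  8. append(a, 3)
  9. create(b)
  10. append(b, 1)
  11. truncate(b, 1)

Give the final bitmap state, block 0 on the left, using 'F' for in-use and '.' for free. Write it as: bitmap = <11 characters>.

bitmap = FFFFF......

after create(b) → b:[0]  free=[F..........]
after append(b, 1) → b:[0, 1]  free=[FF.........]
after append(b, 2) → b:[0, 1, 2, 3]  free=[FFFF.......]
after truncate(b, 2) → b:[0, 1]  free=[FF.........]
after truncate(b, 1) → b:[0]  free=[F..........]
after create(a) → a:[1], b:[0]  free=[FF.........]
after unlink(b) → a:[1]  free=[.F.........]
after append(a, 3) → a:[1, 0, 2, 3]  free=[FFFF.......]
after create(b) → a:[1, 0, 2, 3], b:[4]  free=[FFFFF......]
after append(b, 1) → a:[1, 0, 2, 3], b:[4, 5]  free=[FFFFFF.....]
after truncate(b, 1) → a:[1, 0, 2, 3], b:[4]  free=[FFFFF......]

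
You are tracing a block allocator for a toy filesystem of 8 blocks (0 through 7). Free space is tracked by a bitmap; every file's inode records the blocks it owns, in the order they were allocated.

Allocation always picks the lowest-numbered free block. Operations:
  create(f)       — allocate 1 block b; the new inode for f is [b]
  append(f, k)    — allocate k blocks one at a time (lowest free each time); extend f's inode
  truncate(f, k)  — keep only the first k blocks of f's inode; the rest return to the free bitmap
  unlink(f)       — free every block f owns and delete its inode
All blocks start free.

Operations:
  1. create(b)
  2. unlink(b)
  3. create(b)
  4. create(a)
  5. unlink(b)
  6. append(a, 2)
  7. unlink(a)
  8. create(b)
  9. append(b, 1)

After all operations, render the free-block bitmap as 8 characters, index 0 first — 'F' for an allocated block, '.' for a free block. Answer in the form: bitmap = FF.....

bitmap = FF......

create(b): bitmap=F....... | b=[0]
unlink(b): bitmap=........ | 
create(b): bitmap=F....... | b=[0]
create(a): bitmap=FF...... | a=[1] b=[0]
unlink(b): bitmap=.F...... | a=[1]
append(a, 2): bitmap=FFF..... | a=[1, 0, 2]
unlink(a): bitmap=........ | 
create(b): bitmap=F....... | b=[0]
append(b, 1): bitmap=FF...... | b=[0, 1]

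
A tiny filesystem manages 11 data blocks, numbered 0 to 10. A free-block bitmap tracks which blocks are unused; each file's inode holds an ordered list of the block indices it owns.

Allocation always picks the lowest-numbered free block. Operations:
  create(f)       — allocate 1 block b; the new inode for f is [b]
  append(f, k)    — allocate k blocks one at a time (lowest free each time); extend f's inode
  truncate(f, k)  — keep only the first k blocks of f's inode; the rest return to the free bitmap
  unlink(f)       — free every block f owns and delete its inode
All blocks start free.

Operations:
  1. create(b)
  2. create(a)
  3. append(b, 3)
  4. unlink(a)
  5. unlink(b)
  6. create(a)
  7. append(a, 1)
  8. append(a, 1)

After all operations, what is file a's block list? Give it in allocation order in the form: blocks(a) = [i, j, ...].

  1. create(b)  ⇒  F..........  {b→[0]}
  2. create(a)  ⇒  FF.........  {a→[1]; b→[0]}
  3. append(b, 3)  ⇒  FFFFF......  {a→[1]; b→[0, 2, 3, 4]}
  4. unlink(a)  ⇒  F.FFF......  {b→[0, 2, 3, 4]}
  5. unlink(b)  ⇒  ...........  {}
  6. create(a)  ⇒  F..........  {a→[0]}
  7. append(a, 1)  ⇒  FF.........  {a→[0, 1]}
  8. append(a, 1)  ⇒  FFF........  {a→[0, 1, 2]}

blocks(a) = [0, 1, 2]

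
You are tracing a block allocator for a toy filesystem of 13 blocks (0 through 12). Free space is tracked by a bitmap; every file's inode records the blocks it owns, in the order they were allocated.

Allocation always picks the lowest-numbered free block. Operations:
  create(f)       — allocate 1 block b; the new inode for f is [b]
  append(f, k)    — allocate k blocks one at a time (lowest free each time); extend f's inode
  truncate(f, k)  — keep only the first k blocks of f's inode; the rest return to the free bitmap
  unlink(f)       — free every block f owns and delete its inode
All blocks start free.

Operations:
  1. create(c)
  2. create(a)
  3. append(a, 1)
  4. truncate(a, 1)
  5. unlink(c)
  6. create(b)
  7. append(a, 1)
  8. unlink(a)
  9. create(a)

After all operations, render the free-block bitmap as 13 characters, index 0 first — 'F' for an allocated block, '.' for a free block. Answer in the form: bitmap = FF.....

bitmap = FF...........

  1. create(c)  ⇒  F............  {c→[0]}
  2. create(a)  ⇒  FF...........  {a→[1]; c→[0]}
  3. append(a, 1)  ⇒  FFF..........  {a→[1, 2]; c→[0]}
  4. truncate(a, 1)  ⇒  FF...........  {a→[1]; c→[0]}
  5. unlink(c)  ⇒  .F...........  {a→[1]}
  6. create(b)  ⇒  FF...........  {a→[1]; b→[0]}
  7. append(a, 1)  ⇒  FFF..........  {a→[1, 2]; b→[0]}
  8. unlink(a)  ⇒  F............  {b→[0]}
  9. create(a)  ⇒  FF...........  {a→[1]; b→[0]}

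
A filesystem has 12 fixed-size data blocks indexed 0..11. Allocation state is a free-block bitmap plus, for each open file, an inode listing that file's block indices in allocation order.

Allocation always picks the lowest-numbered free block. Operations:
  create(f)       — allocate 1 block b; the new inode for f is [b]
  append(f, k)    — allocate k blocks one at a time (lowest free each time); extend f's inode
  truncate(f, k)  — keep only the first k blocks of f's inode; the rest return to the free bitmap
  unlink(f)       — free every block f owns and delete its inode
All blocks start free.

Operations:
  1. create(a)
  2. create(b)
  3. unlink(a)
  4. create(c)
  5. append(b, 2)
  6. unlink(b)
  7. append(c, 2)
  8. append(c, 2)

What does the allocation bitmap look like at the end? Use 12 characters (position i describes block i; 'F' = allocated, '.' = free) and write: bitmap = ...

  1. create(a)  ⇒  F...........  {a→[0]}
  2. create(b)  ⇒  FF..........  {a→[0]; b→[1]}
  3. unlink(a)  ⇒  .F..........  {b→[1]}
  4. create(c)  ⇒  FF..........  {b→[1]; c→[0]}
  5. append(b, 2)  ⇒  FFFF........  {b→[1, 2, 3]; c→[0]}
  6. unlink(b)  ⇒  F...........  {c→[0]}
  7. append(c, 2)  ⇒  FFF.........  {c→[0, 1, 2]}
  8. append(c, 2)  ⇒  FFFFF.......  {c→[0, 1, 2, 3, 4]}

bitmap = FFFFF.......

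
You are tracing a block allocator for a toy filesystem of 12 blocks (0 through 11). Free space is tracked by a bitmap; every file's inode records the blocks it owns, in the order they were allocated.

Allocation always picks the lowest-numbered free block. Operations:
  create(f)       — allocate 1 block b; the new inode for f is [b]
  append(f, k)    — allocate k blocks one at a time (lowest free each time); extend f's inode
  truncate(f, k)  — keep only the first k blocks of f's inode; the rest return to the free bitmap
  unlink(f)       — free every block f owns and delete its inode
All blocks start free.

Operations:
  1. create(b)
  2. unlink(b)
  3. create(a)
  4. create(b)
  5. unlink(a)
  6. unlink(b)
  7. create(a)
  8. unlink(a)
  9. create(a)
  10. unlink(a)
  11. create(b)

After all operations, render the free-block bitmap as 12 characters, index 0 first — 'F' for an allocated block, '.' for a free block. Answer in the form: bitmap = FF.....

after create(b) → b:[0]  free=[F...........]
after unlink(b) →   free=[............]
after create(a) → a:[0]  free=[F...........]
after create(b) → a:[0], b:[1]  free=[FF..........]
after unlink(a) → b:[1]  free=[.F..........]
after unlink(b) →   free=[............]
after create(a) → a:[0]  free=[F...........]
after unlink(a) →   free=[............]
after create(a) → a:[0]  free=[F...........]
after unlink(a) →   free=[............]
after create(b) → b:[0]  free=[F...........]

bitmap = F...........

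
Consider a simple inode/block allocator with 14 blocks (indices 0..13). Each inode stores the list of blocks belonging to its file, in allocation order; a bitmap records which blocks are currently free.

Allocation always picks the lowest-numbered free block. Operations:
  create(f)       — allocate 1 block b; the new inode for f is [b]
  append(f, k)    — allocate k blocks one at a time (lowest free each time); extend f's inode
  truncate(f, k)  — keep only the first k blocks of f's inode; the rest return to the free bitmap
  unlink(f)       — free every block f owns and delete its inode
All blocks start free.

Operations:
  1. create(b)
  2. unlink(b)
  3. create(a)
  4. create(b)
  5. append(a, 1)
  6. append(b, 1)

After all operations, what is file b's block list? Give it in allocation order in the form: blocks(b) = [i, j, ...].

create(b): bitmap=F............. | b=[0]
unlink(b): bitmap=.............. | 
create(a): bitmap=F............. | a=[0]
create(b): bitmap=FF............ | a=[0] b=[1]
append(a, 1): bitmap=FFF........... | a=[0, 2] b=[1]
append(b, 1): bitmap=FFFF.......... | a=[0, 2] b=[1, 3]

blocks(b) = [1, 3]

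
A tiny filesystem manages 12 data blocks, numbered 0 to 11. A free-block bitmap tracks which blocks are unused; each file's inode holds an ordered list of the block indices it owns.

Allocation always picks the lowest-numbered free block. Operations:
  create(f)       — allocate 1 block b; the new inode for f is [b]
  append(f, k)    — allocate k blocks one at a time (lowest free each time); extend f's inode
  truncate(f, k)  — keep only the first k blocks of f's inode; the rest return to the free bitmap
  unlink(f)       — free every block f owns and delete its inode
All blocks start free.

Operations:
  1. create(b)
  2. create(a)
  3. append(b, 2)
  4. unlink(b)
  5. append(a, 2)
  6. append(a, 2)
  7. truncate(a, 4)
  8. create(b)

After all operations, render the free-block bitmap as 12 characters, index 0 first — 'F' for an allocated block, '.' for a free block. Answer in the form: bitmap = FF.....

after create(b) → b:[0]  free=[F...........]
after create(a) → a:[1], b:[0]  free=[FF..........]
after append(b, 2) → a:[1], b:[0, 2, 3]  free=[FFFF........]
after unlink(b) → a:[1]  free=[.F..........]
after append(a, 2) → a:[1, 0, 2]  free=[FFF.........]
after append(a, 2) → a:[1, 0, 2, 3, 4]  free=[FFFFF.......]
after truncate(a, 4) → a:[1, 0, 2, 3]  free=[FFFF........]
after create(b) → a:[1, 0, 2, 3], b:[4]  free=[FFFFF.......]

bitmap = FFFFF.......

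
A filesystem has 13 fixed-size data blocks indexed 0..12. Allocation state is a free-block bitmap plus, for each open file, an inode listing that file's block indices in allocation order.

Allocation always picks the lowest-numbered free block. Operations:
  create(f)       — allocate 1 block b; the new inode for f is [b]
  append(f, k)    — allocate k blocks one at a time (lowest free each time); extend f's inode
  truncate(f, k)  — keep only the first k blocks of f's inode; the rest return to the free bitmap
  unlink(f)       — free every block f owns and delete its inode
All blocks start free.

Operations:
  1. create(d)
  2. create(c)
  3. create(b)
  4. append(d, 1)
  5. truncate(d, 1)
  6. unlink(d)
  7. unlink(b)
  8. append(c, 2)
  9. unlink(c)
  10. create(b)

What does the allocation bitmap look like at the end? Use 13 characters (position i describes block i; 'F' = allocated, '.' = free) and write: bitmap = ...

bitmap = F............

create(d): bitmap=F............ | d=[0]
create(c): bitmap=FF........... | c=[1] d=[0]
create(b): bitmap=FFF.......... | b=[2] c=[1] d=[0]
append(d, 1): bitmap=FFFF......... | b=[2] c=[1] d=[0, 3]
truncate(d, 1): bitmap=FFF.......... | b=[2] c=[1] d=[0]
unlink(d): bitmap=.FF.......... | b=[2] c=[1]
unlink(b): bitmap=.F........... | c=[1]
append(c, 2): bitmap=FFF.......... | c=[1, 0, 2]
unlink(c): bitmap=............. | 
create(b): bitmap=F............ | b=[0]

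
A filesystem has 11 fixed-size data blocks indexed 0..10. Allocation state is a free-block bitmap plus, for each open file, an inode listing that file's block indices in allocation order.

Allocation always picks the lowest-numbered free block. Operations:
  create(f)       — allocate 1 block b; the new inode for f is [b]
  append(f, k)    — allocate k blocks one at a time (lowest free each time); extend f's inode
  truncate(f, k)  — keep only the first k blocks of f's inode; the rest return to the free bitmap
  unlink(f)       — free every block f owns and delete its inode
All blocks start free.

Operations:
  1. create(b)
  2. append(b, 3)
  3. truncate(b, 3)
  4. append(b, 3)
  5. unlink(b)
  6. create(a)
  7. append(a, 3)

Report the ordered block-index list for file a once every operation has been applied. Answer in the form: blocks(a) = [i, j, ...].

[1] create(b) — b=0 (map F..........)
[2] append(b, 3) — b=0,1,2,3 (map FFFF.......)
[3] truncate(b, 3) — b=0,1,2 (map FFF........)
[4] append(b, 3) — b=0,1,2,3,4,5 (map FFFFFF.....)
[5] unlink(b) —  (map ...........)
[6] create(a) — a=0 (map F..........)
[7] append(a, 3) — a=0,1,2,3 (map FFFF.......)

blocks(a) = [0, 1, 2, 3]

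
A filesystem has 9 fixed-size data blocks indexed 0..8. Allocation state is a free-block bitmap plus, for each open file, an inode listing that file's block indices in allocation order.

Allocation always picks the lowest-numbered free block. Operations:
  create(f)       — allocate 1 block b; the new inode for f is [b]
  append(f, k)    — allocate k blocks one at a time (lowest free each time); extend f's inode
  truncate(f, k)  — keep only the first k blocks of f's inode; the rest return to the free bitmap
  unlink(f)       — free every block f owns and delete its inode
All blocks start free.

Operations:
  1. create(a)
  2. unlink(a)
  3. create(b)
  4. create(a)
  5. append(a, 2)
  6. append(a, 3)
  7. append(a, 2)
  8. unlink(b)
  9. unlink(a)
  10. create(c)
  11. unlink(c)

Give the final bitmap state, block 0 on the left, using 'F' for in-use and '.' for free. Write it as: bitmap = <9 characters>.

[1] create(a) — a=0 (map F........)
[2] unlink(a) —  (map .........)
[3] create(b) — b=0 (map F........)
[4] create(a) — a=1 b=0 (map FF.......)
[5] append(a, 2) — a=1,2,3 b=0 (map FFFF.....)
[6] append(a, 3) — a=1,2,3,4,5,6 b=0 (map FFFFFFF..)
[7] append(a, 2) — a=1,2,3,4,5,6,7,8 b=0 (map FFFFFFFFF)
[8] unlink(b) — a=1,2,3,4,5,6,7,8 (map .FFFFFFFF)
[9] unlink(a) —  (map .........)
[10] create(c) — c=0 (map F........)
[11] unlink(c) —  (map .........)

bitmap = .........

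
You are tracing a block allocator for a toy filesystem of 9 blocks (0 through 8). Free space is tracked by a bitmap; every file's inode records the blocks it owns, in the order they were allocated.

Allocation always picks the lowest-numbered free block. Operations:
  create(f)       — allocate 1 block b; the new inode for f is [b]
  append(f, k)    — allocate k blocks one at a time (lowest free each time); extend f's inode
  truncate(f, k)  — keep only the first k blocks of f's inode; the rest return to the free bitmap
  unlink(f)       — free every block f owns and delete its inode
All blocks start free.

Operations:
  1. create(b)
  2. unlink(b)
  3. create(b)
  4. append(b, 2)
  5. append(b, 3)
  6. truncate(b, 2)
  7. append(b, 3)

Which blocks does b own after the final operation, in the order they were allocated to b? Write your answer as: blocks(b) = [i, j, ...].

create(b): bitmap=F........ | b=[0]
unlink(b): bitmap=......... | 
create(b): bitmap=F........ | b=[0]
append(b, 2): bitmap=FFF...... | b=[0, 1, 2]
append(b, 3): bitmap=FFFFFF... | b=[0, 1, 2, 3, 4, 5]
truncate(b, 2): bitmap=FF....... | b=[0, 1]
append(b, 3): bitmap=FFFFF.... | b=[0, 1, 2, 3, 4]

blocks(b) = [0, 1, 2, 3, 4]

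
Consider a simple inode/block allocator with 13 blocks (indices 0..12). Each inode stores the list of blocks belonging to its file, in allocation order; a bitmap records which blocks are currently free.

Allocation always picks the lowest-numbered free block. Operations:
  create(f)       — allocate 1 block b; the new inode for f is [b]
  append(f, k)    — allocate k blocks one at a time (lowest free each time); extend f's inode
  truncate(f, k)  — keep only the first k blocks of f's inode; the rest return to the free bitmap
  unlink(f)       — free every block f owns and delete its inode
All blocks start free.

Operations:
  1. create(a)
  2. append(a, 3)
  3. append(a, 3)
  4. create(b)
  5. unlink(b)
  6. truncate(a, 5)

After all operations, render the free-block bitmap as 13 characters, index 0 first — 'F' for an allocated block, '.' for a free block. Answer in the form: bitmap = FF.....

bitmap = FFFFF........

  1. create(a)  ⇒  F............  {a→[0]}
  2. append(a, 3)  ⇒  FFFF.........  {a→[0, 1, 2, 3]}
  3. append(a, 3)  ⇒  FFFFFFF......  {a→[0, 1, 2, 3, 4, 5, 6]}
  4. create(b)  ⇒  FFFFFFFF.....  {a→[0, 1, 2, 3, 4, 5, 6]; b→[7]}
  5. unlink(b)  ⇒  FFFFFFF......  {a→[0, 1, 2, 3, 4, 5, 6]}
  6. truncate(a, 5)  ⇒  FFFFF........  {a→[0, 1, 2, 3, 4]}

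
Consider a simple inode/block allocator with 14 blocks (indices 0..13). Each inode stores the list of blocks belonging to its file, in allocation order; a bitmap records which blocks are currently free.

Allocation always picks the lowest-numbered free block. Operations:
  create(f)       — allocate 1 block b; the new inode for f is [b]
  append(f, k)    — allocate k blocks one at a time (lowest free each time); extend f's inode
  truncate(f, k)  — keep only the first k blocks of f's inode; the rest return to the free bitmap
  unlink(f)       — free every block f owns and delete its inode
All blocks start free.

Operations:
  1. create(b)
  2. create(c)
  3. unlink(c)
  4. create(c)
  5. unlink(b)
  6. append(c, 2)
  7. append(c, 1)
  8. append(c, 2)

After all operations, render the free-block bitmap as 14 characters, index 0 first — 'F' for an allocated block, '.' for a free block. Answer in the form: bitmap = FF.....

create(b): bitmap=F............. | b=[0]
create(c): bitmap=FF............ | b=[0] c=[1]
unlink(c): bitmap=F............. | b=[0]
create(c): bitmap=FF............ | b=[0] c=[1]
unlink(b): bitmap=.F............ | c=[1]
append(c, 2): bitmap=FFF........... | c=[1, 0, 2]
append(c, 1): bitmap=FFFF.......... | c=[1, 0, 2, 3]
append(c, 2): bitmap=FFFFFF........ | c=[1, 0, 2, 3, 4, 5]

bitmap = FFFFFF........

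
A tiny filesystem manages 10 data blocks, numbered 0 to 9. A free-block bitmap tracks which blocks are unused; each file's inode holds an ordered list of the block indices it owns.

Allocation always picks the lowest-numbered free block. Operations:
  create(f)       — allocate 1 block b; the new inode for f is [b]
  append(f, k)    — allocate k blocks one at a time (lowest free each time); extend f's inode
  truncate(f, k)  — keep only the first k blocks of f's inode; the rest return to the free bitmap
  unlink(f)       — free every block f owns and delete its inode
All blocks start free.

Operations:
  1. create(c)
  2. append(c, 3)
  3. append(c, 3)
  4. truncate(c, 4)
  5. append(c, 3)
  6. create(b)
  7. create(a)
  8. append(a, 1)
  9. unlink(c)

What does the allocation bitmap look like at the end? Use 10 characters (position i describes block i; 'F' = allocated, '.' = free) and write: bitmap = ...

create(c): bitmap=F......... | c=[0]
append(c, 3): bitmap=FFFF...... | c=[0, 1, 2, 3]
append(c, 3): bitmap=FFFFFFF... | c=[0, 1, 2, 3, 4, 5, 6]
truncate(c, 4): bitmap=FFFF...... | c=[0, 1, 2, 3]
append(c, 3): bitmap=FFFFFFF... | c=[0, 1, 2, 3, 4, 5, 6]
create(b): bitmap=FFFFFFFF.. | b=[7] c=[0, 1, 2, 3, 4, 5, 6]
create(a): bitmap=FFFFFFFFF. | a=[8] b=[7] c=[0, 1, 2, 3, 4, 5, 6]
append(a, 1): bitmap=FFFFFFFFFF | a=[8, 9] b=[7] c=[0, 1, 2, 3, 4, 5, 6]
unlink(c): bitmap=.......FFF | a=[8, 9] b=[7]

bitmap = .......FFF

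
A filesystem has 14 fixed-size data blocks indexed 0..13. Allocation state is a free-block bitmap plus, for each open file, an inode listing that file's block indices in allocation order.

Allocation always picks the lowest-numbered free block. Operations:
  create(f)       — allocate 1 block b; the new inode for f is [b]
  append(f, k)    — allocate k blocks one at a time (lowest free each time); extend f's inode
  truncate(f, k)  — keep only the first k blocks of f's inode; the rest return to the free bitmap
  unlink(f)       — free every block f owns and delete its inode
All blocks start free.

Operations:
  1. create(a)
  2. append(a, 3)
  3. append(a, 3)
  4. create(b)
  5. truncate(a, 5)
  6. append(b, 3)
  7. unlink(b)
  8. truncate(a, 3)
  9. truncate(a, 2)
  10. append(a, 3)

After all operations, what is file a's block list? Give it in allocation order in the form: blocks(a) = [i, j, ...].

after create(a) → a:[0]  free=[F.............]
after append(a, 3) → a:[0, 1, 2, 3]  free=[FFFF..........]
after append(a, 3) → a:[0, 1, 2, 3, 4, 5, 6]  free=[FFFFFFF.......]
after create(b) → a:[0, 1, 2, 3, 4, 5, 6], b:[7]  free=[FFFFFFFF......]
after truncate(a, 5) → a:[0, 1, 2, 3, 4], b:[7]  free=[FFFFF..F......]
after append(b, 3) → a:[0, 1, 2, 3, 4], b:[7, 5, 6, 8]  free=[FFFFFFFFF.....]
after unlink(b) → a:[0, 1, 2, 3, 4]  free=[FFFFF.........]
after truncate(a, 3) → a:[0, 1, 2]  free=[FFF...........]
after truncate(a, 2) → a:[0, 1]  free=[FF............]
after append(a, 3) → a:[0, 1, 2, 3, 4]  free=[FFFFF.........]

blocks(a) = [0, 1, 2, 3, 4]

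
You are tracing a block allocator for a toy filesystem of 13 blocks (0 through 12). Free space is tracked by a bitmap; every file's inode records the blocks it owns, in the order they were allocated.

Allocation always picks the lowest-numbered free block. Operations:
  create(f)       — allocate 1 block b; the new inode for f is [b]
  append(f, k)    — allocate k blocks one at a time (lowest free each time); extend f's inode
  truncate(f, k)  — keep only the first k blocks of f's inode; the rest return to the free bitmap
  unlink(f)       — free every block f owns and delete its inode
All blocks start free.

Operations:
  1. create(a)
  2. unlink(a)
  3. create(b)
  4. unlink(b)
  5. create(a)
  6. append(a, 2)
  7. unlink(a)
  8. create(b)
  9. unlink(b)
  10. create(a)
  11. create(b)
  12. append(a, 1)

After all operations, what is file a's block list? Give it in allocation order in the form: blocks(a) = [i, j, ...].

blocks(a) = [0, 2]

[1] create(a) — a=0 (map F............)
[2] unlink(a) —  (map .............)
[3] create(b) — b=0 (map F............)
[4] unlink(b) —  (map .............)
[5] create(a) — a=0 (map F............)
[6] append(a, 2) — a=0,1,2 (map FFF..........)
[7] unlink(a) —  (map .............)
[8] create(b) — b=0 (map F............)
[9] unlink(b) —  (map .............)
[10] create(a) — a=0 (map F............)
[11] create(b) — a=0 b=1 (map FF...........)
[12] append(a, 1) — a=0,2 b=1 (map FFF..........)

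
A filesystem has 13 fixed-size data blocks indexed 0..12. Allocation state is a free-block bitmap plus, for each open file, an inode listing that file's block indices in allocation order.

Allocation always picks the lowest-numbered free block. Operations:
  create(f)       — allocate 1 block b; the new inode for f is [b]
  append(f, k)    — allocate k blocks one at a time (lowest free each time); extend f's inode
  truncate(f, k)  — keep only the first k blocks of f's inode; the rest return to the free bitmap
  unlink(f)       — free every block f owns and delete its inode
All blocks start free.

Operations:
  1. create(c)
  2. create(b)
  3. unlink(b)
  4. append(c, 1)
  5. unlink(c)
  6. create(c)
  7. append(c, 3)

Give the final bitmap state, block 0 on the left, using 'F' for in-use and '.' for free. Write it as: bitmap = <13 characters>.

bitmap = FFFF.........

[1] create(c) — c=0 (map F............)
[2] create(b) — b=1 c=0 (map FF...........)
[3] unlink(b) — c=0 (map F............)
[4] append(c, 1) — c=0,1 (map FF...........)
[5] unlink(c) —  (map .............)
[6] create(c) — c=0 (map F............)
[7] append(c, 3) — c=0,1,2,3 (map FFFF.........)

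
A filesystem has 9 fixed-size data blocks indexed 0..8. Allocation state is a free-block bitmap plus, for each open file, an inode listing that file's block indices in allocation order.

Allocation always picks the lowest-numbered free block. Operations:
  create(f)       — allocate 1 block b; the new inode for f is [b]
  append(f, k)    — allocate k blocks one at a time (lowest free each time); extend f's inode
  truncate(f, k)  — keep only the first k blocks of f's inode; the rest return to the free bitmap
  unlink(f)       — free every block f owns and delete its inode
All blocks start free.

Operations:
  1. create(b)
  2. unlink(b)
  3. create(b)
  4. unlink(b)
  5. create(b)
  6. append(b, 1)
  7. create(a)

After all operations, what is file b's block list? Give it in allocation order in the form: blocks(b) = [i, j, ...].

blocks(b) = [0, 1]

create(b): bitmap=F........ | b=[0]
unlink(b): bitmap=......... | 
create(b): bitmap=F........ | b=[0]
unlink(b): bitmap=......... | 
create(b): bitmap=F........ | b=[0]
append(b, 1): bitmap=FF....... | b=[0, 1]
create(a): bitmap=FFF...... | a=[2] b=[0, 1]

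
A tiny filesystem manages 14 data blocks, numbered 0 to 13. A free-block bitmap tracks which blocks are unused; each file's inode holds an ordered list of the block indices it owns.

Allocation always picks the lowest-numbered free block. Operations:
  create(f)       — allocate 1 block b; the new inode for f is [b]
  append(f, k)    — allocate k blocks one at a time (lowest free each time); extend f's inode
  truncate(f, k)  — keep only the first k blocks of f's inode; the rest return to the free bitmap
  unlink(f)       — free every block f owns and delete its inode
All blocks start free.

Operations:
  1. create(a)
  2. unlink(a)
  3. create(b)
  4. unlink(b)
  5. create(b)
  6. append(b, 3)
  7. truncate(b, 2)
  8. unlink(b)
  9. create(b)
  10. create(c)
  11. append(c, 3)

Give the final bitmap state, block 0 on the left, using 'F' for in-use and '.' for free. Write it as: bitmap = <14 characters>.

after create(a) → a:[0]  free=[F.............]
after unlink(a) →   free=[..............]
after create(b) → b:[0]  free=[F.............]
after unlink(b) →   free=[..............]
after create(b) → b:[0]  free=[F.............]
after append(b, 3) → b:[0, 1, 2, 3]  free=[FFFF..........]
after truncate(b, 2) → b:[0, 1]  free=[FF............]
after unlink(b) →   free=[..............]
after create(b) → b:[0]  free=[F.............]
after create(c) → b:[0], c:[1]  free=[FF............]
after append(c, 3) → b:[0], c:[1, 2, 3, 4]  free=[FFFFF.........]

bitmap = FFFFF.........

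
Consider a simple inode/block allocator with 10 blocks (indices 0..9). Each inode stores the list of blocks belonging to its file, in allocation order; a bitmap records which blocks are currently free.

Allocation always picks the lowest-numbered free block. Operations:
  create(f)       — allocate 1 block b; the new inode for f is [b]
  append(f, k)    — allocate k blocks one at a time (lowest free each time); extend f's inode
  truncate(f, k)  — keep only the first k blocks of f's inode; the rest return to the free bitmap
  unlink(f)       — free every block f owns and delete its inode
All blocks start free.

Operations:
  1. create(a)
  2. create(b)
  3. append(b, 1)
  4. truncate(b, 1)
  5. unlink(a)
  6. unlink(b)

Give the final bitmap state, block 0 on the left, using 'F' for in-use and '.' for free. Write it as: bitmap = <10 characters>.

bitmap = ..........

  1. create(a)  ⇒  F.........  {a→[0]}
  2. create(b)  ⇒  FF........  {a→[0]; b→[1]}
  3. append(b, 1)  ⇒  FFF.......  {a→[0]; b→[1, 2]}
  4. truncate(b, 1)  ⇒  FF........  {a→[0]; b→[1]}
  5. unlink(a)  ⇒  .F........  {b→[1]}
  6. unlink(b)  ⇒  ..........  {}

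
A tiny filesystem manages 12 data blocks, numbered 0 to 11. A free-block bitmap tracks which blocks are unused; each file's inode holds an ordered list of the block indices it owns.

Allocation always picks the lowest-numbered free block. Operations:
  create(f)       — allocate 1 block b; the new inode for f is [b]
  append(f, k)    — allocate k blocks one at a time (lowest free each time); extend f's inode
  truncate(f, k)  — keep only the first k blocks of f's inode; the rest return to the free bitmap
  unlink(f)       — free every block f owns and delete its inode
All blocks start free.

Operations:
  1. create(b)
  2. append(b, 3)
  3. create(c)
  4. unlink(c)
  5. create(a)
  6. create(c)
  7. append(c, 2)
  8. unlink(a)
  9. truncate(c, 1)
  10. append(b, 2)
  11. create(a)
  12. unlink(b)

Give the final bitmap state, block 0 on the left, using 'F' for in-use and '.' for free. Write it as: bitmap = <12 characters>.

bitmap = .....F.F....

create(b): bitmap=F........... | b=[0]
append(b, 3): bitmap=FFFF........ | b=[0, 1, 2, 3]
create(c): bitmap=FFFFF....... | b=[0, 1, 2, 3] c=[4]
unlink(c): bitmap=FFFF........ | b=[0, 1, 2, 3]
create(a): bitmap=FFFFF....... | a=[4] b=[0, 1, 2, 3]
create(c): bitmap=FFFFFF...... | a=[4] b=[0, 1, 2, 3] c=[5]
append(c, 2): bitmap=FFFFFFFF.... | a=[4] b=[0, 1, 2, 3] c=[5, 6, 7]
unlink(a): bitmap=FFFF.FFF.... | b=[0, 1, 2, 3] c=[5, 6, 7]
truncate(c, 1): bitmap=FFFF.F...... | b=[0, 1, 2, 3] c=[5]
append(b, 2): bitmap=FFFFFFF..... | b=[0, 1, 2, 3, 4, 6] c=[5]
create(a): bitmap=FFFFFFFF.... | a=[7] b=[0, 1, 2, 3, 4, 6] c=[5]
unlink(b): bitmap=.....F.F.... | a=[7] c=[5]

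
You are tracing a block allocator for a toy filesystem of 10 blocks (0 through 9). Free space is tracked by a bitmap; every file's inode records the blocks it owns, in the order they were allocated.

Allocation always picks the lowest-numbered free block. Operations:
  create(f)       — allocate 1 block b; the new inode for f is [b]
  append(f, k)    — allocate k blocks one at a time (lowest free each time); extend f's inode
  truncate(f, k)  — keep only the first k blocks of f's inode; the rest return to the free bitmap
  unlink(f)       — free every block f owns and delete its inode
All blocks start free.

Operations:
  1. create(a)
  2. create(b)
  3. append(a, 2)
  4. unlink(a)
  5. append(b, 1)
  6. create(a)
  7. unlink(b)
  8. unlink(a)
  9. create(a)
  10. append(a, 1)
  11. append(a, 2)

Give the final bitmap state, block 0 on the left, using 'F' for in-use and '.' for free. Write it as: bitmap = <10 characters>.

bitmap = FFFF......

create(a): bitmap=F......... | a=[0]
create(b): bitmap=FF........ | a=[0] b=[1]
append(a, 2): bitmap=FFFF...... | a=[0, 2, 3] b=[1]
unlink(a): bitmap=.F........ | b=[1]
append(b, 1): bitmap=FF........ | b=[1, 0]
create(a): bitmap=FFF....... | a=[2] b=[1, 0]
unlink(b): bitmap=..F....... | a=[2]
unlink(a): bitmap=.......... | 
create(a): bitmap=F......... | a=[0]
append(a, 1): bitmap=FF........ | a=[0, 1]
append(a, 2): bitmap=FFFF...... | a=[0, 1, 2, 3]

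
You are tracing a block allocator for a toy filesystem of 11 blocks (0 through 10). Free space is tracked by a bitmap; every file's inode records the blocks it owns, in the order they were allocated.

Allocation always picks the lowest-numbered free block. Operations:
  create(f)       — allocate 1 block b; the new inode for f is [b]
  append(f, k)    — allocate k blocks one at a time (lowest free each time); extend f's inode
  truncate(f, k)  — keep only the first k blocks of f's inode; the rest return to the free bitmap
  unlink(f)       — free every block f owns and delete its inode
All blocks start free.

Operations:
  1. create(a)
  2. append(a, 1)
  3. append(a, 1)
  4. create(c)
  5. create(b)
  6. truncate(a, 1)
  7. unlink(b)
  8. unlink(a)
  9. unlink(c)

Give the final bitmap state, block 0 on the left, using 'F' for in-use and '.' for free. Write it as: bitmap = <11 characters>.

bitmap = ...........

[1] create(a) — a=0 (map F..........)
[2] append(a, 1) — a=0,1 (map FF.........)
[3] append(a, 1) — a=0,1,2 (map FFF........)
[4] create(c) — a=0,1,2 c=3 (map FFFF.......)
[5] create(b) — a=0,1,2 b=4 c=3 (map FFFFF......)
[6] truncate(a, 1) — a=0 b=4 c=3 (map F..FF......)
[7] unlink(b) — a=0 c=3 (map F..F.......)
[8] unlink(a) — c=3 (map ...F.......)
[9] unlink(c) —  (map ...........)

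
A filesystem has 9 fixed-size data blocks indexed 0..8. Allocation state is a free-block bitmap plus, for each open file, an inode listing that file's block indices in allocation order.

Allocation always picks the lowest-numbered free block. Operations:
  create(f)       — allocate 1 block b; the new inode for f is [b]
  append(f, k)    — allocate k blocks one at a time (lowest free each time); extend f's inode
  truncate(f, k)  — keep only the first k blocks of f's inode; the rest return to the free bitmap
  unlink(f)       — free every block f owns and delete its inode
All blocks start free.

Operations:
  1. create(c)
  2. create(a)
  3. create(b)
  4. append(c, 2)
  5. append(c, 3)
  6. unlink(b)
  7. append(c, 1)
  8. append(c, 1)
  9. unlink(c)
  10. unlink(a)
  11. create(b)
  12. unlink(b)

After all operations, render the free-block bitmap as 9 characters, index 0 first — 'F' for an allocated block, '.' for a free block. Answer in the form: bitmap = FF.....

bitmap = .........

  1. create(c)  ⇒  F........  {c→[0]}
  2. create(a)  ⇒  FF.......  {a→[1]; c→[0]}
  3. create(b)  ⇒  FFF......  {a→[1]; b→[2]; c→[0]}
  4. append(c, 2)  ⇒  FFFFF....  {a→[1]; b→[2]; c→[0, 3, 4]}
  5. append(c, 3)  ⇒  FFFFFFFF.  {a→[1]; b→[2]; c→[0, 3, 4, 5, 6, 7]}
  6. unlink(b)  ⇒  FF.FFFFF.  {a→[1]; c→[0, 3, 4, 5, 6, 7]}
  7. append(c, 1)  ⇒  FFFFFFFF.  {a→[1]; c→[0, 3, 4, 5, 6, 7, 2]}
  8. append(c, 1)  ⇒  FFFFFFFFF  {a→[1]; c→[0, 3, 4, 5, 6, 7, 2, 8]}
  9. unlink(c)  ⇒  .F.......  {a→[1]}
  10. unlink(a)  ⇒  .........  {}
  11. create(b)  ⇒  F........  {b→[0]}
  12. unlink(b)  ⇒  .........  {}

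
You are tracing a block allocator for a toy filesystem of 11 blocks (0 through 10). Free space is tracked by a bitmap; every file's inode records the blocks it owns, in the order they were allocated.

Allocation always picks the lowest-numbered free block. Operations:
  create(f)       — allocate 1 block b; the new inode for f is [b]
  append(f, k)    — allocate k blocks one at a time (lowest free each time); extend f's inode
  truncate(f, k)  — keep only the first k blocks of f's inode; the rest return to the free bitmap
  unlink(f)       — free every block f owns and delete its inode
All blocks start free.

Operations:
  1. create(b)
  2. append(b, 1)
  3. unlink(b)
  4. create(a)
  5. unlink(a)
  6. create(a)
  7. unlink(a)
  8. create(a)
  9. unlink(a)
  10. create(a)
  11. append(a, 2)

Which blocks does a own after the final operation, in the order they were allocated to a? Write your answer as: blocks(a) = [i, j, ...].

[1] create(b) — b=0 (map F..........)
[2] append(b, 1) — b=0,1 (map FF.........)
[3] unlink(b) —  (map ...........)
[4] create(a) — a=0 (map F..........)
[5] unlink(a) —  (map ...........)
[6] create(a) — a=0 (map F..........)
[7] unlink(a) —  (map ...........)
[8] create(a) — a=0 (map F..........)
[9] unlink(a) —  (map ...........)
[10] create(a) — a=0 (map F..........)
[11] append(a, 2) — a=0,1,2 (map FFF........)

blocks(a) = [0, 1, 2]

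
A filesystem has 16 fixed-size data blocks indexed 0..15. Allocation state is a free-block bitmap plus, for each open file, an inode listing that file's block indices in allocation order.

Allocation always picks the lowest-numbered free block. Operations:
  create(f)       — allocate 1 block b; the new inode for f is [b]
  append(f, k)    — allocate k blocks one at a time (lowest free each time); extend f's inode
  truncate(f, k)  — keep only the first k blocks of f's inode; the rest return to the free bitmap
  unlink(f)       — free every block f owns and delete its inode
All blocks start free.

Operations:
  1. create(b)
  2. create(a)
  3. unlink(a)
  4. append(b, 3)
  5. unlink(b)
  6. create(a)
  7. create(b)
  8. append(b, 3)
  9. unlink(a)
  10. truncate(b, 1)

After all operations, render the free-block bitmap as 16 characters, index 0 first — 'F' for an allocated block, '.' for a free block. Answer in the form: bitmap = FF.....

bitmap = .F..............

create(b): bitmap=F............... | b=[0]
create(a): bitmap=FF.............. | a=[1] b=[0]
unlink(a): bitmap=F............... | b=[0]
append(b, 3): bitmap=FFFF............ | b=[0, 1, 2, 3]
unlink(b): bitmap=................ | 
create(a): bitmap=F............... | a=[0]
create(b): bitmap=FF.............. | a=[0] b=[1]
append(b, 3): bitmap=FFFFF........... | a=[0] b=[1, 2, 3, 4]
unlink(a): bitmap=.FFFF........... | b=[1, 2, 3, 4]
truncate(b, 1): bitmap=.F.............. | b=[1]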